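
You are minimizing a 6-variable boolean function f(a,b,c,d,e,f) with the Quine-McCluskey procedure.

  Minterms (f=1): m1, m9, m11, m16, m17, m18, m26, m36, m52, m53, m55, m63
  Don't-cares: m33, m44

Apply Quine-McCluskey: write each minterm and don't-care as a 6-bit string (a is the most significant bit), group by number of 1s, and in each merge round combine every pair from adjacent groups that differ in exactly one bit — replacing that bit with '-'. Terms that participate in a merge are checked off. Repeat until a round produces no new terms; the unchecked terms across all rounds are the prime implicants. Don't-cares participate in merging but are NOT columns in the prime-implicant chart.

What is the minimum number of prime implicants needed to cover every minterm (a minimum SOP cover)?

7

size-2^0 implicants → 000001(✓)  001001(✓)  001011(✓)  010000(✓)  010001(✓)  010010(✓)  011010(✓)  100001(✓)  100100(✓)  101100(✓)  110100(✓)  110101(✓)  110111(✓)  111111(✓)
size-2^1 implicants → -00001  0-0001  00-001  0010-1  01-010  0100-0  01000-  1-0100  10-100  11-111  1101-1  11010-
Unchecked terms (primes): -00001, 0-0001, 00-001, 0010-1, 01-010, 0100-0, 01000-, 1-0100, 10-100, 11-111, 1101-1, 11010-
Minterm coverage:
  m1 ⊆ -00001,0-0001,00-001
  m9 ⊆ 00-001,0010-1
  m11 ⊆ 0010-1 [E]
  m16 ⊆ 0100-0,01000-
  m17 ⊆ 0-0001,01000-
  m18 ⊆ 01-010,0100-0
  m26 ⊆ 01-010 [E]
  m36 ⊆ 1-0100,10-100
  m52 ⊆ 1-0100,11010-
  m53 ⊆ 1101-1,11010-
  m55 ⊆ 11-111,1101-1
  m63 ⊆ 11-111 [E]
E = {0010-1, 01-010, 11-111}
Petrick residual → -00001, 01000-, 1-0100, 1101-1
Cover = b'c'd'e'f + a'b'cd'f + a'bd'ef' + a'bc'd'e' + ac'de'f' + abdef + abc'df  |cover|=7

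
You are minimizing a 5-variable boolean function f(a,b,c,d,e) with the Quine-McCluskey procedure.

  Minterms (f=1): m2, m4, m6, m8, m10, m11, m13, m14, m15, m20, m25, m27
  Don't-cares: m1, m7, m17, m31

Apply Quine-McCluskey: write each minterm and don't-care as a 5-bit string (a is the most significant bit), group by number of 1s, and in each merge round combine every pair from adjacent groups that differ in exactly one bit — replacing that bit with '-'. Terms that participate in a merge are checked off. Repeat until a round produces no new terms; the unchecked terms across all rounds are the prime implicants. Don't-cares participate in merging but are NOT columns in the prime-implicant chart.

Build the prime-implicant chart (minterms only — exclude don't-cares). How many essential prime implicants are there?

4

Round 0: 00001✓ 00010✓ 00100✓ 00110✓ 00111✓ 01000✓ 01010✓ 01011✓ 01101✓ 01110✓ 01111✓ 10001✓ 10100✓ 11001✓ 11011✓ 11111✓
Round 1: -0001 -0100 -1011✓ -1111✓ 0-010✓ 0-110✓ 0-111✓ 00-10✓ 001-0 0011-✓ 01-10✓ 01-11✓ 010-0 0101-✓ 011-1 0111-✓ 1-001 11-11✓ 110-1
Round 2: -1-11 0--10 0-11- 01-1-
PIs = {-0001, -0100, -1-11, 0--10, 0-11-, 001-0, 01-1-, 010-0, 011-1, 1-001, 110-1}
Coverage chart:
  m2: 0--10 ←essential
  m4: -0100,001-0
  m6: 0--10,0-11-,001-0
  m8: 010-0 ←essential
  m10: 0--10,01-1-,010-0
  m11: -1-11,01-1-
  m13: 011-1 ←essential
  m14: 0--10,0-11-,01-1-
  m15: -1-11,0-11-,01-1-,011-1
  m20: -0100 ←essential
  m25: 1-001,110-1
  m27: -1-11,110-1
Essential: -0100, 0--10, 010-0, 011-1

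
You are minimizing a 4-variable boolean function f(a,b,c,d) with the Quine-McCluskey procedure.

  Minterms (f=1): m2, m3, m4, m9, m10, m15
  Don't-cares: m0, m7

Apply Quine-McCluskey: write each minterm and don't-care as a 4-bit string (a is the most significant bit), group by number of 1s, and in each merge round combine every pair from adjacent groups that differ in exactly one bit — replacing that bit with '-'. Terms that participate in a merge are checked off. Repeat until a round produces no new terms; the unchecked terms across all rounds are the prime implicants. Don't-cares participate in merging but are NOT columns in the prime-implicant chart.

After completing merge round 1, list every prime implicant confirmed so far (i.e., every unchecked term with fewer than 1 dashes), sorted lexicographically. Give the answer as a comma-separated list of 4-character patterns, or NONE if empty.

1001

Round 0: 0000✓ 0010✓ 0011✓ 0100✓ 0111✓ 1001 1010✓ 1111✓
Round 1: -010 -111 0-00 0-11 00-0 001-
PIs = {-010, -111, 0-00, 0-11, 00-0, 001-, 1001}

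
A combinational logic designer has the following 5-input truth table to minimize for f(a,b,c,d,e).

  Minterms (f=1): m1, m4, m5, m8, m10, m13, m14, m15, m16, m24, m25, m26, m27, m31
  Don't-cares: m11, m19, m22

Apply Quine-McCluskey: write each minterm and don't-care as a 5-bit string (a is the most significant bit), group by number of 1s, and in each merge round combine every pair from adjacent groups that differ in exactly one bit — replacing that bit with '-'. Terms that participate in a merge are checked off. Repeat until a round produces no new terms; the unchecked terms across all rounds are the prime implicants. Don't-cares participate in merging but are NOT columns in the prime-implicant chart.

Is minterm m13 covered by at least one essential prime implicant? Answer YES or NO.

NO

[col 0] 00001*, 00100*, 00101*, 01000*, 01010*, 01011*, 01101*, 01110*, 01111*, 10000*, 10011*, 10110, 11000*, 11001*, 11010*, 11011*, 11111*
[col 1] -1000*, -1010*, -1011*, -1111*, 0-101, 00-01, 0010-, 01-10*, 01-11*, 010-0*, 0101-*, 011-1, 0111-*, 1-000, 1-011, 11-11*, 110-0*, 110-1*, 1100-*, 1101-*
[col 2] -1-11, -10-0, -101-, 01-1-, 110--
Prime implicants: -1-11, -10-0, -101-, 0-101, 00-01, 0010-, 01-1-, 011-1, 1-000, 1-011, 10110, 110--
PI chart (minterm → PIs covering it):
  1 | 00-01  (sole → essential)
  4 | 0010-  (sole → essential)
  5 | 0-101,00-01,0010-
  8 | -10-0  (sole → essential)
  10 | -10-0,-101-,01-1-
  13 | 0-101,011-1
  14 | 01-1-  (sole → essential)
  15 | -1-11,01-1-,011-1
  16 | 1-000  (sole → essential)
  24 | -10-0,1-000,110--
  25 | 110--  (sole → essential)
  26 | -10-0,-101-,110--
  27 | -1-11,-101-,1-011,110--
  31 | -1-11  (sole → essential)
Essential prime implicants: -1-11, -10-0, 00-01, 0010-, 01-1-, 1-000, 110--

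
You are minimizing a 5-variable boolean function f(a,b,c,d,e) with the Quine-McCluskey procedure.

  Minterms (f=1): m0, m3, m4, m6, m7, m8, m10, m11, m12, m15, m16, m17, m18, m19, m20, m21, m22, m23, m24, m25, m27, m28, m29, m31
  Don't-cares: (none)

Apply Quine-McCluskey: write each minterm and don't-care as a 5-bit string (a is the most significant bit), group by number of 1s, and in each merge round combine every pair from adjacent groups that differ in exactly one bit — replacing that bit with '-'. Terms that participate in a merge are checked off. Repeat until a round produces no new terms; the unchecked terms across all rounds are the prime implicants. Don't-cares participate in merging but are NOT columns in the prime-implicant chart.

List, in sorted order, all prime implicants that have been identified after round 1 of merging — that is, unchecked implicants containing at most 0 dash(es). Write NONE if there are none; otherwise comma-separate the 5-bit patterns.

size-2^0 implicants → 00000(✓)  00011(✓)  00100(✓)  00110(✓)  00111(✓)  01000(✓)  01010(✓)  01011(✓)  01100(✓)  01111(✓)  10000(✓)  10001(✓)  10010(✓)  10011(✓)  10100(✓)  10101(✓)  10110(✓)  10111(✓)  11000(✓)  11001(✓)  11011(✓)  11100(✓)  11101(✓)  11111(✓)
size-2^1 implicants → -0000(✓)  -0011(✓)  -0100(✓)  -0110(✓)  -0111(✓)  -1000(✓)  -1011(✓)  -1100(✓)  -1111(✓)  0-000(✓)  0-011(✓)  0-100(✓)  0-111(✓)  00-00(✓)  00-11(✓)  001-0(✓)  0011-(✓)  01-00(✓)  01-11(✓)  010-0  0101-  1-000(✓)  1-001(✓)  1-011(✓)  1-100(✓)  1-101(✓)  1-111(✓)  10-00(✓)  10-01(✓)  10-10(✓)  10-11(✓)  100-0(✓)  100-1(✓)  1000-(✓)  1001-(✓)  101-0(✓)  101-1(✓)  1010-(✓)  1011-(✓)  11-00(✓)  11-01(✓)  11-11(✓)  110-1(✓)  1100-(✓)  111-1(✓)  1110-(✓)
size-2^2 implicants → --000(✓)  --011(✓)  --100(✓)  --111(✓)  -0-00(✓)  -0-11(✓)  -01-0  -011-  -1-00(✓)  -1-11(✓)  0--00(✓)  0--11(✓)  1--00(✓)  1--01(✓)  1--11(✓)  1-0-1(✓)  1-00-(✓)  1-1-1(✓)  1-10-(✓)  10--0(✓)  10--1(✓)  10-0-(✓)  10-1-(✓)  100--(✓)  101--(✓)  11--1(✓)  11-0-(✓)
size-2^3 implicants → ---00  ---11  1---1  1--0-  10---
Unchecked terms (primes): ---00, ---11, -01-0, -011-, 010-0, 0101-, 1---1, 1--0-, 10---

NONE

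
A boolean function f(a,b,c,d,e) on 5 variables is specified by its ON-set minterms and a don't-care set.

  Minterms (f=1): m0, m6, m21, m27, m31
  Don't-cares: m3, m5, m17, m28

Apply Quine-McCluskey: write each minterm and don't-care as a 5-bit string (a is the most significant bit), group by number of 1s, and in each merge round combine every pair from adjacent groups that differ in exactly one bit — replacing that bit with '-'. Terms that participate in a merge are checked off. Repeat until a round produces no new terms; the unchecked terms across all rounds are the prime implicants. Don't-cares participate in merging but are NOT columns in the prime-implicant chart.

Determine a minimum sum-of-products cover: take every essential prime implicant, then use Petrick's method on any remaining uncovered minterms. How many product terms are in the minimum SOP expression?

4

[col 0] 00000, 00011, 00101*, 00110, 10001*, 10101*, 11011*, 11100, 11111*
[col 1] -0101, 10-01, 11-11
Prime implicants: -0101, 00000, 00011, 00110, 10-01, 11-11, 11100
PI chart (minterm → PIs covering it):
  0 | 00000  (sole → essential)
  6 | 00110  (sole → essential)
  21 | -0101,10-01
  27 | 11-11  (sole → essential)
  31 | 11-11  (sole → essential)
Essential prime implicants: 00000, 00110, 11-11
Petrick residual → -0101
Minimum SOP uses 4 PIs: b'cd'e + a'b'c'd'e' + a'b'cde' + abde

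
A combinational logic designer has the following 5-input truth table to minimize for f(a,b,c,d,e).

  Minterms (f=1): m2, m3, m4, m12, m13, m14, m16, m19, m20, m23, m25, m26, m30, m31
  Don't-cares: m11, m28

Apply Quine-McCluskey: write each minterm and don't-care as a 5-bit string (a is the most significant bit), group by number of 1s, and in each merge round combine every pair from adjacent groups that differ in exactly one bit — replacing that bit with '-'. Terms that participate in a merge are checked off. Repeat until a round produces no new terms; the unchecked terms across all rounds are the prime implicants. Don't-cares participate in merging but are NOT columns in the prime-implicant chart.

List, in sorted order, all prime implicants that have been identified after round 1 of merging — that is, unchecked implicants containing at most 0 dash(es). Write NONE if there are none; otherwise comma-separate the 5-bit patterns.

11001

[col 0] 00010*, 00011*, 00100*, 01011*, 01100*, 01101*, 01110*, 10000*, 10011*, 10100*, 10111*, 11001, 11010*, 11100*, 11110*, 11111*
[col 1] -0011, -0100*, -1100*, -1110*, 0-011, 0-100*, 0001-, 011-0*, 0110-, 1-100*, 1-111, 10-00, 10-11, 11-10, 111-0*, 1111-
[col 2] --100, -11-0
Prime implicants: --100, -0011, -11-0, 0-011, 0001-, 0110-, 1-111, 10-00, 10-11, 11-10, 11001, 1111-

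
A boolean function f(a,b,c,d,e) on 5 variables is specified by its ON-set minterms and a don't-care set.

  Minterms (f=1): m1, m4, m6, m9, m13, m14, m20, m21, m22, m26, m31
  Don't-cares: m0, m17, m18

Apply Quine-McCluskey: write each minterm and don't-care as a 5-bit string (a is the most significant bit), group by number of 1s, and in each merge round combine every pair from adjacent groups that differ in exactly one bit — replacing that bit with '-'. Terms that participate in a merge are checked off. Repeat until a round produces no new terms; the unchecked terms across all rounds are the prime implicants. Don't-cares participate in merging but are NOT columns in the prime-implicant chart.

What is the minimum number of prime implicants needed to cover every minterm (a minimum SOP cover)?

7

[col 0] 00000*, 00001*, 00100*, 00110*, 01001*, 01101*, 01110*, 10001*, 10010*, 10100*, 10101*, 10110*, 11010*, 11111
[col 1] -0001, -0100*, -0110*, 0-001, 0-110, 00-00, 0000-, 001-0*, 01-01, 1-010, 10-01, 10-10, 101-0*, 1010-
[col 2] -01-0
Prime implicants: -0001, -01-0, 0-001, 0-110, 00-00, 0000-, 01-01, 1-010, 10-01, 10-10, 1010-, 11111
PI chart (minterm → PIs covering it):
  1 | -0001,0-001,0000-
  4 | -01-0,00-00
  6 | -01-0,0-110
  9 | 0-001,01-01
  13 | 01-01  (sole → essential)
  14 | 0-110  (sole → essential)
  20 | -01-0,1010-
  21 | 10-01,1010-
  22 | -01-0,10-10
  26 | 1-010  (sole → essential)
  31 | 11111  (sole → essential)
Essential prime implicants: 0-110, 01-01, 1-010, 11111
Petrick residual → -0001, -01-0, 10-01
Minimum SOP uses 7 PIs: b'c'd'e + b'ce' + a'cde' + a'bd'e + ac'de' + ab'd'e + abcde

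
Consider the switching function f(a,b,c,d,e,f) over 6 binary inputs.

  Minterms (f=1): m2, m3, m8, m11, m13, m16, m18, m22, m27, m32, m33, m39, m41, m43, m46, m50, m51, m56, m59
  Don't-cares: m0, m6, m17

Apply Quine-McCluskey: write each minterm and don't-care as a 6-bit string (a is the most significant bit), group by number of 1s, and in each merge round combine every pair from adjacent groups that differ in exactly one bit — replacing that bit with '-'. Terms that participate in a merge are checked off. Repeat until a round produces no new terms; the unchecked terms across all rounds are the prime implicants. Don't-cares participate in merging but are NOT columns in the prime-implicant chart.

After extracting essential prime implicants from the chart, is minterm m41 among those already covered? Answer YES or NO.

[col 0] 000000*, 000010*, 000011*, 000110*, 001000*, 001011*, 001101, 010000*, 010001*, 010010*, 010110*, 011011*, 100000*, 100001*, 100111, 101001*, 101011*, 101110, 110010*, 110011*, 111000, 111011*
[col 1] -00000, -01011*, -10010, -11011*, 0-0000*, 0-0010*, 0-0110*, 0-1011*, 00-000, 00-011, 000-10*, 0000-0*, 00001-, 010-10*, 0100-0*, 01000-, 1-1011*, 10-001, 10000-, 1010-1, 11-011, 11001-
[col 2] --1011, 0-0-10, 0-00-0
Prime implicants: --1011, -00000, -10010, 0-0-10, 0-00-0, 00-000, 00-011, 00001-, 001101, 01000-, 10-001, 10000-, 100111, 1010-1, 101110, 11-011, 11001-, 111000
PI chart (minterm → PIs covering it):
  2 | 0-0-10,0-00-0,00001-
  3 | 00-011,00001-
  8 | 00-000  (sole → essential)
  11 | --1011,00-011
  13 | 001101  (sole → essential)
  16 | 0-00-0,01000-
  18 | -10010,0-0-10,0-00-0
  22 | 0-0-10  (sole → essential)
  27 | --1011  (sole → essential)
  32 | -00000,10000-
  33 | 10-001,10000-
  39 | 100111  (sole → essential)
  41 | 10-001,1010-1
  43 | --1011,1010-1
  46 | 101110  (sole → essential)
  50 | -10010,11001-
  51 | 11-011,11001-
  56 | 111000  (sole → essential)
  59 | --1011,11-011
Essential prime implicants: --1011, 0-0-10, 00-000, 001101, 100111, 101110, 111000

NO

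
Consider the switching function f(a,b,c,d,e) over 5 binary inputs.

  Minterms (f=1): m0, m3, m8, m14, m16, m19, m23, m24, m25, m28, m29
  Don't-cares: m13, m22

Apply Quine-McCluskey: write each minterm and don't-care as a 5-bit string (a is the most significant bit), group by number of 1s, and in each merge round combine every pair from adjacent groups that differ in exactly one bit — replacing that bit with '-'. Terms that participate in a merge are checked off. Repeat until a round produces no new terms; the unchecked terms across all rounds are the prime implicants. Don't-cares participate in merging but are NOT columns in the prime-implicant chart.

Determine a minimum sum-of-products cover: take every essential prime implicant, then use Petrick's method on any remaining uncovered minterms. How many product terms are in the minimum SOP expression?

5

Round 0: 00000✓ 00011✓ 01000✓ 01101✓ 01110 10000✓ 10011✓ 10110✓ 10111✓ 11000✓ 11001✓ 11100✓ 11101✓
Round 1: -0000✓ -0011 -1000✓ -1101 0-000✓ 1-000✓ 10-11 1011- 11-00✓ 11-01✓ 1100-✓ 1110-✓
Round 2: --000 11-0-
PIs = {--000, -0011, -1101, 01110, 10-11, 1011-, 11-0-}
Coverage chart:
  m0: --000 ←essential
  m3: -0011 ←essential
  m8: --000 ←essential
  m14: 01110 ←essential
  m16: --000 ←essential
  m19: -0011,10-11
  m23: 10-11,1011-
  m24: --000,11-0-
  m25: 11-0- ←essential
  m28: 11-0- ←essential
  m29: -1101,11-0-
Essential: --000, -0011, 01110, 11-0-
Petrick residual → 10-11
Min cover (5 terms): c'd'e' + b'c'de + a'bcde' + ab'de + abd'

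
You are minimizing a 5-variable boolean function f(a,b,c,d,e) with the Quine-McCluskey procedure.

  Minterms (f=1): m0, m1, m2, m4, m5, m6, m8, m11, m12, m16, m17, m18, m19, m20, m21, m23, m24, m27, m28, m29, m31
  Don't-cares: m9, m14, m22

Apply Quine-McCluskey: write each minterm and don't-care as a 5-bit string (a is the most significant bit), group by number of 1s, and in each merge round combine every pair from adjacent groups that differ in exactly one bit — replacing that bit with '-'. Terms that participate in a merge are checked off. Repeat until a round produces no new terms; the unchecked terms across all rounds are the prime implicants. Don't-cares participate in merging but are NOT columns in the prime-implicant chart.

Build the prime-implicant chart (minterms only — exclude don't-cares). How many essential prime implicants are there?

size-2^0 implicants → 00000(✓)  00001(✓)  00010(✓)  00100(✓)  00101(✓)  00110(✓)  01000(✓)  01001(✓)  01011(✓)  01100(✓)  01110(✓)  10000(✓)  10001(✓)  10010(✓)  10011(✓)  10100(✓)  10101(✓)  10110(✓)  10111(✓)  11000(✓)  11011(✓)  11100(✓)  11101(✓)  11111(✓)
size-2^1 implicants → -0000(✓)  -0001(✓)  -0010(✓)  -0100(✓)  -0101(✓)  -0110(✓)  -1000(✓)  -1011  -1100(✓)  0-000(✓)  0-001(✓)  0-100(✓)  0-110(✓)  00-00(✓)  00-01(✓)  00-10(✓)  000-0(✓)  0000-(✓)  001-0(✓)  0010-(✓)  01-00(✓)  010-1  0100-(✓)  011-0(✓)  1-000(✓)  1-011(✓)  1-100(✓)  1-101(✓)  1-111(✓)  10-00(✓)  10-01(✓)  10-10(✓)  10-11(✓)  100-0(✓)  100-1(✓)  1000-(✓)  1001-(✓)  101-0(✓)  101-1(✓)  1010-(✓)  1011-(✓)  11-00(✓)  11-11(✓)  111-1(✓)  1110-(✓)
size-2^2 implicants → --000(✓)  --100(✓)  -0-00(✓)  -0-01(✓)  -0-10(✓)  -00-0(✓)  -000-(✓)  -01-0(✓)  -010-(✓)  -1-00(✓)  0--00(✓)  0-00-  0-1-0  00--0(✓)  00-0-(✓)  1--00(✓)  1--11  1-1-1  1-10-  10--0(✓)  10--1(✓)  10-0-(✓)  10-1-(✓)  100--(✓)  101--(✓)
size-2^3 implicants → ---00  -0--0  -0-0-  10---
Unchecked terms (primes): ---00, -0--0, -0-0-, -1011, 0-00-, 0-1-0, 010-1, 1--11, 1-1-1, 1-10-, 10---
Minterm coverage:
  m0 ⊆ ---00,-0--0,-0-0-,0-00-
  m1 ⊆ -0-0-,0-00-
  m2 ⊆ -0--0 [E]
  m4 ⊆ ---00,-0--0,-0-0-,0-1-0
  m5 ⊆ -0-0- [E]
  m6 ⊆ -0--0,0-1-0
  m8 ⊆ ---00,0-00-
  m11 ⊆ -1011,010-1
  m12 ⊆ ---00,0-1-0
  m16 ⊆ ---00,-0--0,-0-0-,10---
  m17 ⊆ -0-0-,10---
  m18 ⊆ -0--0,10---
  m19 ⊆ 1--11,10---
  m20 ⊆ ---00,-0--0,-0-0-,1-10-,10---
  m21 ⊆ -0-0-,1-1-1,1-10-,10---
  m23 ⊆ 1--11,1-1-1,10---
  m24 ⊆ ---00 [E]
  m27 ⊆ -1011,1--11
  m28 ⊆ ---00,1-10-
  m29 ⊆ 1-1-1,1-10-
  m31 ⊆ 1--11,1-1-1
E = {---00, -0--0, -0-0-}

3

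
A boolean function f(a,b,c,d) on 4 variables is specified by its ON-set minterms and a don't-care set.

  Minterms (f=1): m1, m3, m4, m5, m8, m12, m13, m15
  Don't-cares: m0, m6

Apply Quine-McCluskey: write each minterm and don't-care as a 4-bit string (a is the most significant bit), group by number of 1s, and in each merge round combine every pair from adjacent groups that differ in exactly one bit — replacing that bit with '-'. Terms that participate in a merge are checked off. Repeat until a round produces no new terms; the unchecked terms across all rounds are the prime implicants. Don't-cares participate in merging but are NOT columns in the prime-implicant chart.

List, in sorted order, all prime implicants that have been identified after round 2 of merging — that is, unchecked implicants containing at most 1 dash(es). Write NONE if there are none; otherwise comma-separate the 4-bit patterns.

[col 0] 0000*, 0001*, 0011*, 0100*, 0101*, 0110*, 1000*, 1100*, 1101*, 1111*
[col 1] -000*, -100*, -101*, 0-00*, 0-01*, 00-1, 000-*, 01-0, 010-*, 1-00*, 11-1, 110-*
[col 2] --00, -10-, 0-0-
Prime implicants: --00, -10-, 0-0-, 00-1, 01-0, 11-1

00-1, 01-0, 11-1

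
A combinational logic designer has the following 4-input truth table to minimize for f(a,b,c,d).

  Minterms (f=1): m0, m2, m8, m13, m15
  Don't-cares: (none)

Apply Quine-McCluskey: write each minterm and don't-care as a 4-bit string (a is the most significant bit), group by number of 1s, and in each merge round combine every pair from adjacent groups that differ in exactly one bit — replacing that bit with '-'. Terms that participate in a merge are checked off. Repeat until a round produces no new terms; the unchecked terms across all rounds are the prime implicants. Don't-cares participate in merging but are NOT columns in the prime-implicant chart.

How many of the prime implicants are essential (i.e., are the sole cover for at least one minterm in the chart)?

3

[col 0] 0000*, 0010*, 1000*, 1101*, 1111*
[col 1] -000, 00-0, 11-1
Prime implicants: -000, 00-0, 11-1
PI chart (minterm → PIs covering it):
  0 | -000,00-0
  2 | 00-0  (sole → essential)
  8 | -000  (sole → essential)
  13 | 11-1  (sole → essential)
  15 | 11-1  (sole → essential)
Essential prime implicants: -000, 00-0, 11-1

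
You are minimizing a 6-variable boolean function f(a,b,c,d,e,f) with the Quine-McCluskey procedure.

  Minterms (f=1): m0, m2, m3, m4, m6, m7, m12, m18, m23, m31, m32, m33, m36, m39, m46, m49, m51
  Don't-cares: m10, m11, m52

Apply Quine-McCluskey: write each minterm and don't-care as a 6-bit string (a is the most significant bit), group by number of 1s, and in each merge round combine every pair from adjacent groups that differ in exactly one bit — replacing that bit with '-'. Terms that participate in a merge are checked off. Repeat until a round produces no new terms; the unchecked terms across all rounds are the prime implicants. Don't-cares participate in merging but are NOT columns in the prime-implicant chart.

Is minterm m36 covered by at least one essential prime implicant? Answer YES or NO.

NO

Round 0: 000000✓ 000010✓ 000011✓ 000100✓ 000110✓ 000111✓ 001010✓ 001011✓ 001100✓ 010010✓ 010111✓ 011111✓ 100000✓ 100001✓ 100100✓ 100111✓ 101110 110001✓ 110011✓ 110100✓
Round 1: -00000✓ -00100✓ -00111 0-0010 0-0111 00-010✓ 00-011✓ 00-100 000-00✓ 000-10✓ 000-11✓ 0000-0✓ 00001-✓ 0001-0✓ 00011-✓ 00101-✓ 01-111 1-0001 1-0100 100-00✓ 10000- 1100-1
Round 2: -00-00 00-01- 000--0 000-1-
PIs = {-00-00, -00111, 0-0010, 0-0111, 00-01-, 00-100, 000--0, 000-1-, 01-111, 1-0001, 1-0100, 10000-, 101110, 1100-1}
Coverage chart:
  m0: -00-00,000--0
  m2: 0-0010,00-01-,000--0,000-1-
  m3: 00-01-,000-1-
  m4: -00-00,00-100,000--0
  m6: 000--0,000-1-
  m7: -00111,0-0111,000-1-
  m12: 00-100 ←essential
  m18: 0-0010 ←essential
  m23: 0-0111,01-111
  m31: 01-111 ←essential
  m32: -00-00,10000-
  m33: 1-0001,10000-
  m36: -00-00,1-0100
  m39: -00111 ←essential
  m46: 101110 ←essential
  m49: 1-0001,1100-1
  m51: 1100-1 ←essential
Essential: -00111, 0-0010, 00-100, 01-111, 101110, 1100-1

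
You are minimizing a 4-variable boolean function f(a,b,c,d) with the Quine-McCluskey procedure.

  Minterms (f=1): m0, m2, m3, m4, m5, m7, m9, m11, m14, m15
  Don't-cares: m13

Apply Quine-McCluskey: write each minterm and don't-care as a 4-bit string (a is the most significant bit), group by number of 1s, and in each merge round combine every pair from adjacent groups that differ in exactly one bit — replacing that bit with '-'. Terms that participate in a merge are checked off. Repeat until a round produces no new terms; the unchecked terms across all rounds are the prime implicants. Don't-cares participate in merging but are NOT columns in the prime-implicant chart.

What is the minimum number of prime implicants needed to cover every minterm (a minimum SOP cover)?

5

[col 0] 0000*, 0010*, 0011*, 0100*, 0101*, 0111*, 1001*, 1011*, 1101*, 1110*, 1111*
[col 1] -011*, -101*, -111*, 0-00, 0-11*, 00-0, 001-, 01-1*, 010-, 1-01*, 1-11*, 10-1*, 11-1*, 111-
[col 2] --11, -1-1, 1--1
Prime implicants: --11, -1-1, 0-00, 00-0, 001-, 010-, 1--1, 111-
PI chart (minterm → PIs covering it):
  0 | 0-00,00-0
  2 | 00-0,001-
  3 | --11,001-
  4 | 0-00,010-
  5 | -1-1,010-
  7 | --11,-1-1
  9 | 1--1  (sole → essential)
  11 | --11,1--1
  14 | 111-  (sole → essential)
  15 | --11,-1-1,1--1,111-
Essential prime implicants: 1--1, 111-
Petrick residual → --11, 00-0, 010-
Minimum SOP uses 5 PIs: cd + a'b'd' + a'bc' + ad + abc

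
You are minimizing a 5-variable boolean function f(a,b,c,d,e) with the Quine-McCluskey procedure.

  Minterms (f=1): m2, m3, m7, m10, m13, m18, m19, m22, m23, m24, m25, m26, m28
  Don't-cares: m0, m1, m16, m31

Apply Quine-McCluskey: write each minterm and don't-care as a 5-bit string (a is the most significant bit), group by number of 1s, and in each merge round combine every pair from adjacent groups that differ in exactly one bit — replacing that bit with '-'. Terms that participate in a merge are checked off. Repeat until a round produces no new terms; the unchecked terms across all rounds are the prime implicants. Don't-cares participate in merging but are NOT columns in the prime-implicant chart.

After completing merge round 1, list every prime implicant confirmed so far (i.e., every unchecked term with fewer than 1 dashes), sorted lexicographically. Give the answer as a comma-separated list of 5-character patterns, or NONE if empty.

size-2^0 implicants → 00000(✓)  00001(✓)  00010(✓)  00011(✓)  00111(✓)  01010(✓)  01101  10000(✓)  10010(✓)  10011(✓)  10110(✓)  10111(✓)  11000(✓)  11001(✓)  11010(✓)  11100(✓)  11111(✓)
size-2^1 implicants → -0000(✓)  -0010(✓)  -0011(✓)  -0111(✓)  -1010(✓)  0-010(✓)  00-11(✓)  000-0(✓)  000-1(✓)  0000-(✓)  0001-(✓)  1-000(✓)  1-010(✓)  1-111  10-10(✓)  10-11(✓)  100-0(✓)  1001-(✓)  1011-(✓)  11-00  110-0(✓)  1100-
size-2^2 implicants → --010  -0-11  -00-0  -001-  000--  1-0-0  10-1-
Unchecked terms (primes): --010, -0-11, -00-0, -001-, 000--, 01101, 1-0-0, 1-111, 10-1-, 11-00, 1100-

01101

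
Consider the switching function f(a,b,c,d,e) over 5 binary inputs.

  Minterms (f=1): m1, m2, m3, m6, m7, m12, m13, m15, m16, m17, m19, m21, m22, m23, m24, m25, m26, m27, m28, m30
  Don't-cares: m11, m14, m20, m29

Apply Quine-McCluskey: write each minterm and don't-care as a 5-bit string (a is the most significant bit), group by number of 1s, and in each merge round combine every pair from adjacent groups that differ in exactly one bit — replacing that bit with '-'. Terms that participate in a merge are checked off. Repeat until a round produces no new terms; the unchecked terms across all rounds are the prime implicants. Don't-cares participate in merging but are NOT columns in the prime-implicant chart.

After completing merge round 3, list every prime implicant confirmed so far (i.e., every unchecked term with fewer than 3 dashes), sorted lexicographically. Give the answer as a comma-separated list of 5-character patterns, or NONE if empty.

Round 0: 00001✓ 00010✓ 00011✓ 00110✓ 00111✓ 01011✓ 01100✓ 01101✓ 01110✓ 01111✓ 10000✓ 10001✓ 10011✓ 10100✓ 10101✓ 10110✓ 10111✓ 11000✓ 11001✓ 11010✓ 11011✓ 11100✓ 11101✓ 11110✓
Round 1: -0001✓ -0011✓ -0110✓ -0111✓ -1011✓ -1100✓ -1101✓ -1110✓ 0-011✓ 0-110✓ 0-111✓ 00-10✓ 00-11✓ 000-1✓ 0001-✓ 0011-✓ 01-11✓ 011-0✓ 011-1✓ 0110-✓ 0111-✓ 1-000✓ 1-001✓ 1-011✓ 1-100✓ 1-101✓ 1-110✓ 10-00✓ 10-01✓ 10-11✓ 100-1✓ 1000-✓ 101-0✓ 101-1✓ 1010-✓ 1011-✓ 11-00✓ 11-01✓ 11-10✓ 110-0✓ 110-1✓ 1100-✓ 1101-✓ 111-0✓ 1110-✓
Round 2: --011 --110 -0-11 -00-1 -011- -11-0 -110- 0--11 0-11- 00-1- 011-- 1--00✓ 1--01✓ 1-0-1 1-00-✓ 1-1-0 1-10-✓ 10--1 10-0-✓ 101-- 11--0 11-0-✓ 110--
Round 3: 1--0-
PIs = {--011, --110, -0-11, -00-1, -011-, -11-0, -110-, 0--11, 0-11-, 00-1-, 011--, 1--0-, 1-0-1, 1-1-0, 10--1, 101--, 11--0, 110--}

--011, --110, -0-11, -00-1, -011-, -11-0, -110-, 0--11, 0-11-, 00-1-, 011--, 1-0-1, 1-1-0, 10--1, 101--, 11--0, 110--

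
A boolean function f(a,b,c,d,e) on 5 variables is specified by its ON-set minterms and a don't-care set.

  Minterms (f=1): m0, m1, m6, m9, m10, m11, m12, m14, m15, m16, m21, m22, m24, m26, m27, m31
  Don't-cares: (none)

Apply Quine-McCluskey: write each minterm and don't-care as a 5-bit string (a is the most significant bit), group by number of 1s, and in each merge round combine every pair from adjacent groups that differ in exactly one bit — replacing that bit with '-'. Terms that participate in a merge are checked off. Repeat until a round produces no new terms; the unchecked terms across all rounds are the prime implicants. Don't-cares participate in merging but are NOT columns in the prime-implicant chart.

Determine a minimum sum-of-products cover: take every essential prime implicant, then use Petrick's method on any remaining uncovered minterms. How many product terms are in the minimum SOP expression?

8

size-2^0 implicants → 00000(✓)  00001(✓)  00110(✓)  01001(✓)  01010(✓)  01011(✓)  01100(✓)  01110(✓)  01111(✓)  10000(✓)  10101  10110(✓)  11000(✓)  11010(✓)  11011(✓)  11111(✓)
size-2^1 implicants → -0000  -0110  -1010(✓)  -1011(✓)  -1111(✓)  0-001  0-110  0000-  01-10(✓)  01-11(✓)  010-1  0101-(✓)  011-0  0111-(✓)  1-000  11-11(✓)  110-0  1101-(✓)
size-2^2 implicants → -1-11  -101-  01-1-
Unchecked terms (primes): -0000, -0110, -1-11, -101-, 0-001, 0-110, 0000-, 01-1-, 010-1, 011-0, 1-000, 10101, 110-0
Minterm coverage:
  m0 ⊆ -0000,0000-
  m1 ⊆ 0-001,0000-
  m6 ⊆ -0110,0-110
  m9 ⊆ 0-001,010-1
  m10 ⊆ -101-,01-1-
  m11 ⊆ -1-11,-101-,01-1-,010-1
  m12 ⊆ 011-0 [E]
  m14 ⊆ 0-110,01-1-,011-0
  m15 ⊆ -1-11,01-1-
  m16 ⊆ -0000,1-000
  m21 ⊆ 10101 [E]
  m22 ⊆ -0110 [E]
  m24 ⊆ 1-000,110-0
  m26 ⊆ -101-,110-0
  m27 ⊆ -1-11,-101-
  m31 ⊆ -1-11 [E]
E = {-0110, -1-11, 011-0, 10101}
Petrick residual → -0000, -101-, 0-001, 1-000
Cover = b'c'd'e' + b'cde' + bde + bc'd + a'c'd'e + a'bce' + ac'd'e' + ab'cd'e  |cover|=8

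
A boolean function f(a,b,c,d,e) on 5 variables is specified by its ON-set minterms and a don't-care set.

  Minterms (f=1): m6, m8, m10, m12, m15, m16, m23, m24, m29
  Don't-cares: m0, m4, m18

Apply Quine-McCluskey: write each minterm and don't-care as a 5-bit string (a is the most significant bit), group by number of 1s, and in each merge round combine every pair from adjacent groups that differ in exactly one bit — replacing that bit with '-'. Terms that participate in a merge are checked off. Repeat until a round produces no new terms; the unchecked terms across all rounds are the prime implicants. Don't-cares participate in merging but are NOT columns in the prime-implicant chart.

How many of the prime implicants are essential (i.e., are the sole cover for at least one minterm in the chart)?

7

Round 0: 00000✓ 00100✓ 00110✓ 01000✓ 01010✓ 01100✓ 01111 10000✓ 10010✓ 10111 11000✓ 11101
Round 1: -0000✓ -1000✓ 0-000✓ 0-100✓ 00-00✓ 001-0 01-00✓ 010-0 1-000✓ 100-0
Round 2: --000 0--00
PIs = {--000, 0--00, 001-0, 010-0, 01111, 100-0, 10111, 11101}
Coverage chart:
  m6: 001-0 ←essential
  m8: --000,0--00,010-0
  m10: 010-0 ←essential
  m12: 0--00 ←essential
  m15: 01111 ←essential
  m16: --000,100-0
  m23: 10111 ←essential
  m24: --000 ←essential
  m29: 11101 ←essential
Essential: --000, 0--00, 001-0, 010-0, 01111, 10111, 11101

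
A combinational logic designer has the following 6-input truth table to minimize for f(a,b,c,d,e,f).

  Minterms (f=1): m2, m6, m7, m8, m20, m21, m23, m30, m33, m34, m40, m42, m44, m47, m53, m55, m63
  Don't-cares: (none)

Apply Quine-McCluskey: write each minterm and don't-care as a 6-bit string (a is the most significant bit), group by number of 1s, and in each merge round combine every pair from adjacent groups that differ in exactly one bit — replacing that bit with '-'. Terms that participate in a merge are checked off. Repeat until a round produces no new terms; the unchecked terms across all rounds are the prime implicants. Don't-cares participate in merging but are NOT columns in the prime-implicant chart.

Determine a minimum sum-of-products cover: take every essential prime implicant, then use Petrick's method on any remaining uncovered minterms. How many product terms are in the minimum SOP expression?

size-2^0 implicants → 000010(✓)  000110(✓)  000111(✓)  001000(✓)  010100(✓)  010101(✓)  010111(✓)  011110  100001  100010(✓)  101000(✓)  101010(✓)  101100(✓)  101111(✓)  110101(✓)  110111(✓)  111111(✓)
size-2^1 implicants → -00010  -01000  -10101(✓)  -10111(✓)  0-0111  000-10  00011-  0101-1(✓)  01010-  1-1111  10-010  101-00  1010-0  11-111  1101-1(✓)
size-2^2 implicants → -101-1
Unchecked terms (primes): -00010, -01000, -101-1, 0-0111, 000-10, 00011-, 01010-, 011110, 1-1111, 10-010, 100001, 101-00, 1010-0, 11-111
Minterm coverage:
  m2 ⊆ -00010,000-10
  m6 ⊆ 000-10,00011-
  m7 ⊆ 0-0111,00011-
  m8 ⊆ -01000 [E]
  m20 ⊆ 01010- [E]
  m21 ⊆ -101-1,01010-
  m23 ⊆ -101-1,0-0111
  m30 ⊆ 011110 [E]
  m33 ⊆ 100001 [E]
  m34 ⊆ -00010,10-010
  m40 ⊆ -01000,101-00,1010-0
  m42 ⊆ 10-010,1010-0
  m44 ⊆ 101-00 [E]
  m47 ⊆ 1-1111 [E]
  m53 ⊆ -101-1 [E]
  m55 ⊆ -101-1,11-111
  m63 ⊆ 1-1111,11-111
E = {-01000, -101-1, 01010-, 011110, 1-1111, 100001, 101-00}
Petrick residual → -00010, 00011-, 10-010
Cover = b'c'd'ef' + b'cd'e'f' + bc'df + a'b'c'de + a'bc'de' + a'bcdef' + acdef + ab'd'ef' + ab'c'd'e'f + ab'ce'f'  |cover|=10

10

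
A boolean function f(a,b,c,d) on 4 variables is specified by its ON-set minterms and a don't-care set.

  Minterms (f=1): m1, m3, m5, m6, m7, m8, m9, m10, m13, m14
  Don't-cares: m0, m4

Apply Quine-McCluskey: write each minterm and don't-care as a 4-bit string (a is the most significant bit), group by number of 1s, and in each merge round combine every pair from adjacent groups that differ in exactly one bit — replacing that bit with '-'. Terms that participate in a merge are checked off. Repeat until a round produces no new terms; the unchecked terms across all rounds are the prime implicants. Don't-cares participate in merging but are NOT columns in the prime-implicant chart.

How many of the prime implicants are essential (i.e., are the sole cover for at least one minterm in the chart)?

2

[col 0] 0000*, 0001*, 0011*, 0100*, 0101*, 0110*, 0111*, 1000*, 1001*, 1010*, 1101*, 1110*
[col 1] -000*, -001*, -101*, -110, 0-00*, 0-01*, 0-11*, 00-1*, 000-*, 01-0*, 01-1*, 010-*, 011-*, 1-01*, 1-10, 10-0, 100-*
[col 2] --01, -00-, 0--1, 0-0-, 01--
Prime implicants: --01, -00-, -110, 0--1, 0-0-, 01--, 1-10, 10-0
PI chart (minterm → PIs covering it):
  1 | --01,-00-,0--1,0-0-
  3 | 0--1  (sole → essential)
  5 | --01,0--1,0-0-,01--
  6 | -110,01--
  7 | 0--1,01--
  8 | -00-,10-0
  9 | --01,-00-
  10 | 1-10,10-0
  13 | --01  (sole → essential)
  14 | -110,1-10
Essential prime implicants: --01, 0--1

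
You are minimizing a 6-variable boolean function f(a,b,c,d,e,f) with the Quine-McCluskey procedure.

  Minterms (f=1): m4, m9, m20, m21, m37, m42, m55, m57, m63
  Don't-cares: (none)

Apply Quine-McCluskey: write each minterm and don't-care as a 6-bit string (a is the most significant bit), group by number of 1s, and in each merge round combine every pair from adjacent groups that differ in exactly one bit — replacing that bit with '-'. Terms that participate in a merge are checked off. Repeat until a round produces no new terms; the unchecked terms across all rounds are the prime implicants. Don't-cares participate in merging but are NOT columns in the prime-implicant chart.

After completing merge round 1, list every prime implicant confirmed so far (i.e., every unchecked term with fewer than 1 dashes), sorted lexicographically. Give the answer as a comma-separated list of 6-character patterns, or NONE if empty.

size-2^0 implicants → 000100(✓)  001001  010100(✓)  010101(✓)  100101  101010  110111(✓)  111001  111111(✓)
size-2^1 implicants → 0-0100  01010-  11-111
Unchecked terms (primes): 0-0100, 001001, 01010-, 100101, 101010, 11-111, 111001

001001, 100101, 101010, 111001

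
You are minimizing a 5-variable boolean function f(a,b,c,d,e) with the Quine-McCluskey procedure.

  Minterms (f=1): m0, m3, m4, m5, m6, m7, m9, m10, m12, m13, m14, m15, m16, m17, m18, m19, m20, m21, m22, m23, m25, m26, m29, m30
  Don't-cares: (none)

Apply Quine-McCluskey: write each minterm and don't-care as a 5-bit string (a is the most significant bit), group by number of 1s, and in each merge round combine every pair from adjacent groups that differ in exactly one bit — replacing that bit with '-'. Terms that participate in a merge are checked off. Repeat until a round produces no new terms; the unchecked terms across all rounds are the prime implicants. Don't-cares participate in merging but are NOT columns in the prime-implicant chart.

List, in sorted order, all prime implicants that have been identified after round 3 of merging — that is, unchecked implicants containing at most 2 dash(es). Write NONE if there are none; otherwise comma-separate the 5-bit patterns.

--101, --110, -0-00, -0-11, -1-01, -1-10, 1--01, 1--10

[col 0] 00000*, 00011*, 00100*, 00101*, 00110*, 00111*, 01001*, 01010*, 01100*, 01101*, 01110*, 01111*, 10000*, 10001*, 10010*, 10011*, 10100*, 10101*, 10110*, 10111*, 11001*, 11010*, 11101*, 11110*
[col 1] -0000*, -0011*, -0100*, -0101*, -0110*, -0111*, -1001*, -1010*, -1101*, -1110*, 0-100*, 0-101*, 0-110*, 0-111*, 00-00*, 00-11*, 001-0*, 001-1*, 0010-*, 0011-*, 01-01*, 01-10*, 011-0*, 011-1*, 0110-*, 0111-*, 1-001*, 1-010*, 1-101*, 1-110*, 10-00*, 10-01*, 10-10*, 10-11*, 100-0*, 100-1*, 1000-*, 1001-*, 101-0*, 101-1*, 1010-*, 1011-*, 11-01*, 11-10*
[col 2] --101, --110, -0-00, -0-11, -01-0*, -01-1*, -010-*, -011-*, -1-01, -1-10, 0-1-0*, 0-1-1*, 0-10-*, 0-11-*, 001--*, 011--*, 1--01, 1--10, 10--0*, 10--1*, 10-0-*, 10-1-*, 100--*, 101--*
[col 3] -01--, 0-1--, 10---
Prime implicants: --101, --110, -0-00, -0-11, -01--, -1-01, -1-10, 0-1--, 1--01, 1--10, 10---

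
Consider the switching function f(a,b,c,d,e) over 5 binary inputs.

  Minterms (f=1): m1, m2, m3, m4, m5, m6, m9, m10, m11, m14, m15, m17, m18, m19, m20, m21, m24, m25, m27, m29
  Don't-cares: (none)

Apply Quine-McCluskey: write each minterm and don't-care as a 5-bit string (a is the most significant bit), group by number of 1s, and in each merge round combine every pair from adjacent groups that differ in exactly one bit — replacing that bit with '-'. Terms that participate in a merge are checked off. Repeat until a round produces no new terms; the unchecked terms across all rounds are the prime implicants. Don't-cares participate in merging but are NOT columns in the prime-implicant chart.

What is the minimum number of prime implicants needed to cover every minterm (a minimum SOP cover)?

7

Round 0: 00001✓ 00010✓ 00011✓ 00100✓ 00101✓ 00110✓ 01001✓ 01010✓ 01011✓ 01110✓ 01111✓ 10001✓ 10010✓ 10011✓ 10100✓ 10101✓ 11000✓ 11001✓ 11011✓ 11101✓
Round 1: -0001✓ -0010✓ -0011✓ -0100✓ -0101✓ -1001✓ -1011✓ 0-001✓ 0-010✓ 0-011✓ 0-110✓ 00-01✓ 00-10✓ 000-1✓ 0001-✓ 001-0 0010-✓ 01-10✓ 01-11✓ 010-1✓ 0101-✓ 0111-✓ 1-001✓ 1-011✓ 1-101✓ 10-01✓ 100-1✓ 1001-✓ 1010-✓ 11-01✓ 110-1✓ 1100-
Round 2: --001✓ --011✓ -0-01 -00-1✓ -001- -010- -10-1✓ 0--10 0-0-1✓ 0-01- 01-1- 1--01 1-0-1✓
Round 3: --0-1
PIs = {--0-1, -0-01, -001-, -010-, 0--10, 0-01-, 001-0, 01-1-, 1--01, 1100-}
Coverage chart:
  m1: --0-1,-0-01
  m2: -001-,0--10,0-01-
  m3: --0-1,-001-,0-01-
  m4: -010-,001-0
  m5: -0-01,-010-
  m6: 0--10,001-0
  m9: --0-1 ←essential
  m10: 0--10,0-01-,01-1-
  m11: --0-1,0-01-,01-1-
  m14: 0--10,01-1-
  m15: 01-1- ←essential
  m17: --0-1,-0-01,1--01
  m18: -001- ←essential
  m19: --0-1,-001-
  m20: -010- ←essential
  m21: -0-01,-010-,1--01
  m24: 1100- ←essential
  m25: --0-1,1--01,1100-
  m27: --0-1 ←essential
  m29: 1--01 ←essential
Essential: --0-1, -001-, -010-, 01-1-, 1--01, 1100-
Petrick residual → 0--10
Min cover (7 terms): c'e + b'c'd + b'cd' + a'de' + a'bd + ad'e + abc'd'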